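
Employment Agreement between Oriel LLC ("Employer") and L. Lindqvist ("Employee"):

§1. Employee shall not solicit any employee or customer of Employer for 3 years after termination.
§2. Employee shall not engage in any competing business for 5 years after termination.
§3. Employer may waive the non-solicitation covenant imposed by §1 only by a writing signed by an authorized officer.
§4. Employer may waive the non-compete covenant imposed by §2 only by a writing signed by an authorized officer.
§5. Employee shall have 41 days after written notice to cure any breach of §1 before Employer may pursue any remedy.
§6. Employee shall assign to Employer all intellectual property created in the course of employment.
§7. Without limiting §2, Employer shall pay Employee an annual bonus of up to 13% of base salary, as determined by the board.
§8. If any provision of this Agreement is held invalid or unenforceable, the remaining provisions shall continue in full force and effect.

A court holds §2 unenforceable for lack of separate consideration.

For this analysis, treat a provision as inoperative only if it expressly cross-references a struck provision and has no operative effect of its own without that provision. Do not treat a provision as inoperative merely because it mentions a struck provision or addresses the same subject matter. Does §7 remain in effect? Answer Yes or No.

Yes

§2 is struck. §4 merely fixes the waiver condition for §2; with §2 gone it has nothing to operate on and falls away. §7 mentions §2 but its own obligation stands independently of §2, so §7 is not affected. Under the severability clause in §8, the remaining provisions continue in force. §1, §3, §5, §6, §7, and §8 remain in effect. §7 is among the surviving provisions, so the answer is yes.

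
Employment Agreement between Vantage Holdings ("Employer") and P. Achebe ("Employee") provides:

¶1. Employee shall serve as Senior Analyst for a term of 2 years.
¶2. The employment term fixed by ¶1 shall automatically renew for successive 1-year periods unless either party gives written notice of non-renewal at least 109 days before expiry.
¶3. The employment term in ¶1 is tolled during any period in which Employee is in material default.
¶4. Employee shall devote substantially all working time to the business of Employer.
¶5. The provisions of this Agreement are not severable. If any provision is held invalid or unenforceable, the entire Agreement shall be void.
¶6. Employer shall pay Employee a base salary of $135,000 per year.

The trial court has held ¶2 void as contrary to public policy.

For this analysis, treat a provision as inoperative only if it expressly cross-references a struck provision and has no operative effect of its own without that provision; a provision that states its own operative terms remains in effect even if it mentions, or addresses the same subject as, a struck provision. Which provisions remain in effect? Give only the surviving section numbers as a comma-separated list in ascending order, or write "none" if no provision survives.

¶2 is struck. Nothing else in the Agreement is defined by reference to ¶2. ¶5 provides that the Agreement is not severable, so the invalidity of any one provision voids the entire Agreement. No provision of the Agreement survives.

none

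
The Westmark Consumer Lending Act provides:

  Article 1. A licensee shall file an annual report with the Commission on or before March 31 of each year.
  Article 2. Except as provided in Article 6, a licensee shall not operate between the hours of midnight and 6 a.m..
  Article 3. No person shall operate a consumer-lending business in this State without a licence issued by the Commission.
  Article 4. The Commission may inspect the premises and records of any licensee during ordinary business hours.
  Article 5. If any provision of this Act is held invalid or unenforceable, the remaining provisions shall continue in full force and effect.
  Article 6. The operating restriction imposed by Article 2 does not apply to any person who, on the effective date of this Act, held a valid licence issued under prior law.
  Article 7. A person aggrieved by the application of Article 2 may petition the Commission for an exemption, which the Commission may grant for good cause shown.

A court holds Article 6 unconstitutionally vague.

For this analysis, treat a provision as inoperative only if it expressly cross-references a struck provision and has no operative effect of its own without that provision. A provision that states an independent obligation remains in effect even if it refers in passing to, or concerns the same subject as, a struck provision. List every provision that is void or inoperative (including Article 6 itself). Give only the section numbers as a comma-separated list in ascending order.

Article 6 is struck. Although Article 2 refers to Article 6, its operative terms do not depend on Article 6, so it remains in effect. No other provision's operative terms depend on Article 6. Under the severability clause in Article 5, the remaining provisions continue in force. Article 1, Article 2, Article 3, Article 4, Article 5, and Article 7 remain in effect.

6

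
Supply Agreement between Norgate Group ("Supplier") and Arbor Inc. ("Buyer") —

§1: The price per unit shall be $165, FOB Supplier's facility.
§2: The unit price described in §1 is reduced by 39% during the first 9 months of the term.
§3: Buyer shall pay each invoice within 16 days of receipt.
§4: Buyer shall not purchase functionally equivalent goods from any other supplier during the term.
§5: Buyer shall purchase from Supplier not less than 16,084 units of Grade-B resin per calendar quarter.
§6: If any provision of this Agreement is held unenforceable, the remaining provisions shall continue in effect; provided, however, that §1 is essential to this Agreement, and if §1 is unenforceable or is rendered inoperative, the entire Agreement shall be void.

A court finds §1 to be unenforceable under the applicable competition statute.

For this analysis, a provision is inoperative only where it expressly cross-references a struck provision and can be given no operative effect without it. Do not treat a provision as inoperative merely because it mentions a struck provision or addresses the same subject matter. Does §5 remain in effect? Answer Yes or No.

§1 is struck. §2 operates only by reference to §1, so it falls with §1. §6 makes §1 an essential term, and §1 is the provision held invalid; under §6, the entire Agreement is therefore void. No provision of the Agreement survives. §5 is among the inoperative provisions, so the answer is no.

No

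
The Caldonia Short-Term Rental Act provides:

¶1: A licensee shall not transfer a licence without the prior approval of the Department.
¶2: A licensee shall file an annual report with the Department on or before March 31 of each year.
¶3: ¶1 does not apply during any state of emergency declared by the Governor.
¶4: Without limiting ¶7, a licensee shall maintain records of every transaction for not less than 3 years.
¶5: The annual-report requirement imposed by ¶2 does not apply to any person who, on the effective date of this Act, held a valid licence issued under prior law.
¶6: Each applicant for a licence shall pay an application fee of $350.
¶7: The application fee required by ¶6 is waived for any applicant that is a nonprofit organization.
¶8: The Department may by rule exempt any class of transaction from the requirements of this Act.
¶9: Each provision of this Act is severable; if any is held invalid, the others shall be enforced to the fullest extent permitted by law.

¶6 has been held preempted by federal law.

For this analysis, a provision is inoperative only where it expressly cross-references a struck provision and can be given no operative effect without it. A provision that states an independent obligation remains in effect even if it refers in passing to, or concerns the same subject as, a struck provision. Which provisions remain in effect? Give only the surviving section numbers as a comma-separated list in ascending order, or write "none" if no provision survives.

1, 2, 3, 4, 5, 8, 9

¶6 is struck. ¶7 operates only by reference to ¶6, so it falls with ¶6. ¶4 mentions ¶7 but its own obligation stands independently of ¶7, so ¶4 is not affected. ¶9 is a severability clause and preserves every provision that can still be given independent effect. ¶1, ¶2, ¶3, ¶4, ¶5, ¶8, and ¶9 remain in effect.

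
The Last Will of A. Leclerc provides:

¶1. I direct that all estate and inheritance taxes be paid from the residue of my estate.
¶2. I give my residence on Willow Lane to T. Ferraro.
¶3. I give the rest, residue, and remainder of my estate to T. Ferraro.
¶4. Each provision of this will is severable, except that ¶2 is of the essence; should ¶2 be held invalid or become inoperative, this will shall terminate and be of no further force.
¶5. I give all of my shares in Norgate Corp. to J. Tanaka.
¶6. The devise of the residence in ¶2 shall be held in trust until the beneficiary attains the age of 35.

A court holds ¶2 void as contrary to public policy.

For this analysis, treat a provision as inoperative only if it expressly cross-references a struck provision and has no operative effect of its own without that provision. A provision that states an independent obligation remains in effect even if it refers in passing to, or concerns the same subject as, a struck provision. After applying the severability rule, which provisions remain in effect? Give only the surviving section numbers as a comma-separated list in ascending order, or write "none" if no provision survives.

none

¶2 is struck. ¶6 has no operative effect of its own apart from ¶2 and is therefore inoperative. ¶4 makes ¶2 an essential term, and ¶2 is the provision held invalid; under ¶4, the entire will is therefore void. No provision of the will survives.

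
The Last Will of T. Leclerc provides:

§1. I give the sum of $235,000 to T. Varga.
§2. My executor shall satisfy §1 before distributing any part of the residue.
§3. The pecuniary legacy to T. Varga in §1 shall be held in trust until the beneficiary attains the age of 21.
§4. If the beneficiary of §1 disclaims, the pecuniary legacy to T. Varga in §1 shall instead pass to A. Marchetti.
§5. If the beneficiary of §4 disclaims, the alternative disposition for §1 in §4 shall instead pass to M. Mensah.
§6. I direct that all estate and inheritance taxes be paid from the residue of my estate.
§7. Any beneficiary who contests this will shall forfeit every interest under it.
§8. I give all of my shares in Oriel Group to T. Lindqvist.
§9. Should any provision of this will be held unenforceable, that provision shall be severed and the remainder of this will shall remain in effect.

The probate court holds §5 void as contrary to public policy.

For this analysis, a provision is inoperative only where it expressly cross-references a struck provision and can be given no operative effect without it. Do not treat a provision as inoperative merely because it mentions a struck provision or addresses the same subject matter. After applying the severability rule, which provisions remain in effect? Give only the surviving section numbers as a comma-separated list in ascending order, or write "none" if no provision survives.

§5 is struck. No other provision's operative terms depend on §5. Under the severability clause in §9, the remaining provisions continue in force. §1, §2, §3, §4, §6, §7, §8, and §9 remain in effect.

1, 2, 3, 4, 6, 7, 8, 9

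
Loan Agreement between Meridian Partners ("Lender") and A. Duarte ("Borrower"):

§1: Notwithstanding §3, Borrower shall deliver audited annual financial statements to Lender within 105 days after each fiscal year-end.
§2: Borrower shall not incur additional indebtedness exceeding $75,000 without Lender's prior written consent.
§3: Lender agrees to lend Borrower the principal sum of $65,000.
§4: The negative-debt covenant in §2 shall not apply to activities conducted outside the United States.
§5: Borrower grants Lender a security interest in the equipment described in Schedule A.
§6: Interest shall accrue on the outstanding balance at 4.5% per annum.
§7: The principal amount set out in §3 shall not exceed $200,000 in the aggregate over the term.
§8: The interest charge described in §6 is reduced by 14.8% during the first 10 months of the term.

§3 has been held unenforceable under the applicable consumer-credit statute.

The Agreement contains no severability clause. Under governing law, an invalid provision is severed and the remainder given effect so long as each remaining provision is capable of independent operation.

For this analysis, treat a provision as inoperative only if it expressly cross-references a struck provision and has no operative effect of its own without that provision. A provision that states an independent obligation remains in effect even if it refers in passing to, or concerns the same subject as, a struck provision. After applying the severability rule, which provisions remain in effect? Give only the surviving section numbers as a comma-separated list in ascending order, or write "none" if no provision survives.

§3 is struck. §7 has no operative effect of its own apart from §3 and is therefore inoperative. §1 mentions §3 but its own obligation stands independently of §3, so §1 is not affected. Under the stated default rule, only provisions that cannot operate independently fall away; the rest are enforced. The provisions still in force are §1, §2, §4, §5, §6, and §8.

1, 2, 4, 5, 6, 8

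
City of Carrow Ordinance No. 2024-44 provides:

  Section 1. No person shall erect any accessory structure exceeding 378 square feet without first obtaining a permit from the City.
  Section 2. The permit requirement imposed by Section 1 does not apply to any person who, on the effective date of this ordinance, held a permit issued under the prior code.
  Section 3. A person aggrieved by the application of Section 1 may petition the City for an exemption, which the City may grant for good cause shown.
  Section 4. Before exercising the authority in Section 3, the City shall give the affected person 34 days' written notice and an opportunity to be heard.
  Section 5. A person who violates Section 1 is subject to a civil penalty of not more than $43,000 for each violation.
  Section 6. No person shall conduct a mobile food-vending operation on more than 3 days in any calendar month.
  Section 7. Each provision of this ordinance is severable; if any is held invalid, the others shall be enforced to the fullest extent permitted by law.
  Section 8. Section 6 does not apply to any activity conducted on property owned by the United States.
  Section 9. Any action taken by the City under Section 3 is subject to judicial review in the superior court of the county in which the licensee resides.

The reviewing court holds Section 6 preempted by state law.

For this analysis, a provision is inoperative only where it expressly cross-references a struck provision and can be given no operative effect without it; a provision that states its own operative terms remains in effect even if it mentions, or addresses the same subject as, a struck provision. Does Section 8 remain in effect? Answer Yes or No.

Section 6 is struck. Section 8 has no operative effect of its own apart from Section 6 and is therefore inoperative. Under the severability clause in Section 7, the remaining provisions continue in force. Section 1, Section 2, Section 3, Section 4, Section 5, Section 7, and Section 9 remain in effect. Section 8 is among the inoperative provisions, so the answer is no.

No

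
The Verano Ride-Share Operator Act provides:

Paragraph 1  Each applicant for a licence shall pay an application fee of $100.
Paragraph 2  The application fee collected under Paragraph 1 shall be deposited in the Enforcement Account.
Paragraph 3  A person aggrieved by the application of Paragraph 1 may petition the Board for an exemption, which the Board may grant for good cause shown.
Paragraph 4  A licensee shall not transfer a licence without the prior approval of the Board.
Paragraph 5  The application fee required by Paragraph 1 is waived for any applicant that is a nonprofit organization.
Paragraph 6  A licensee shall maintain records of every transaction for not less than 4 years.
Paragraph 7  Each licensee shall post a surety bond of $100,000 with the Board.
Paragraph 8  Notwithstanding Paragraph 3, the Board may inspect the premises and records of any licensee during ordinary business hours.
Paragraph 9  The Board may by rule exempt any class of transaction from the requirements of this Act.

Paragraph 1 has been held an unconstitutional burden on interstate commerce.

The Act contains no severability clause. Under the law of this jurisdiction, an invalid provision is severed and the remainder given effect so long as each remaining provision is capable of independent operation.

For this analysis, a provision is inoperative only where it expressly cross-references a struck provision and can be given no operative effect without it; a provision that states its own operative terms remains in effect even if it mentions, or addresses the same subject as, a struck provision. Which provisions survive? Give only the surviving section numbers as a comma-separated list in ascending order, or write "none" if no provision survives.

Paragraph 1 is struck. Paragraph 2 has no operative effect of its own apart from Paragraph 1 and is therefore inoperative. Paragraph 3 merely fixes the exemption procedure for Paragraph 1; with Paragraph 1 gone it has nothing to operate on and falls away. Paragraph 5 does nothing except set the nonprofit waiver of the application fee by reference to Paragraph 1; with Paragraph 1 gone it has no independent effect and is inoperative. Although Paragraph 8 refers to Paragraph 3, its operative terms do not depend on Paragraph 3, so it remains in effect. Under the stated default rule, only provisions that cannot operate independently fall away; the rest are enforced. That leaves Paragraph 4, Paragraph 6, Paragraph 7, Paragraph 8, and Paragraph 9 in effect.

4, 6, 7, 8, 9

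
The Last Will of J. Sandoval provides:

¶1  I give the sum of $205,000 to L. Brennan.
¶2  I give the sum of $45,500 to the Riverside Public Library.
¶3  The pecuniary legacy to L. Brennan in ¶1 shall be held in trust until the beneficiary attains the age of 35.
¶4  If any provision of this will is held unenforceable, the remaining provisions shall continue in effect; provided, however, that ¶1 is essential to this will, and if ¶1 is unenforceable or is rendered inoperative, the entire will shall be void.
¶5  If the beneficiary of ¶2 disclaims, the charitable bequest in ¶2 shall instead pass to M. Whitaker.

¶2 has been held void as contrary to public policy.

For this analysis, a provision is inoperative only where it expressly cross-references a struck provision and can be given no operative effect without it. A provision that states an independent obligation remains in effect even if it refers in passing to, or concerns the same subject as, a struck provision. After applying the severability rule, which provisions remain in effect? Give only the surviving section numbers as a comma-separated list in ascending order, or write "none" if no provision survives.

1, 3, 4

¶2 is struck. ¶5 has no operative effect of its own apart from ¶2 and is therefore inoperative. ¶4 makes ¶1 an essential term, but ¶1 is unaffected, so the severability proviso in ¶4 preserves the remaining provisions. The provisions still in force are ¶1, ¶3, and ¶4.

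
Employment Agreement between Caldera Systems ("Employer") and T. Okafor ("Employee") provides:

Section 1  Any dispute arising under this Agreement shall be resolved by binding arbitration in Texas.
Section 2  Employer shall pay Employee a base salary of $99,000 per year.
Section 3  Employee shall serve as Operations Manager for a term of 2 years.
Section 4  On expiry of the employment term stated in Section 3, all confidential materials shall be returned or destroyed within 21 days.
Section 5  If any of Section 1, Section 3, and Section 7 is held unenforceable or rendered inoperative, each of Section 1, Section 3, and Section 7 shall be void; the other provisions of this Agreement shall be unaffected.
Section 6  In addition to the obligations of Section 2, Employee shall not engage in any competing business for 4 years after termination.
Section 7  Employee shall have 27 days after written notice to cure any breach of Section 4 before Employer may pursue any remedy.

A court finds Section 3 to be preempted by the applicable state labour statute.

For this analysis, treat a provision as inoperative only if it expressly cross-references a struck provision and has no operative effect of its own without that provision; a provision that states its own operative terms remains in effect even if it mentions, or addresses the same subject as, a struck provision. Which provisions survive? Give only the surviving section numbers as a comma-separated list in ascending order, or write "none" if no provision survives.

Section 3 is struck. Section 4 operates only by reference to Section 3, so it falls with Section 3. The only function of Section 7 is the cure period for breach of Section 4, so it cannot stand once Section 4 is removed. Section 5 declares Section 1, Section 3, and Section 7 mutually dependent; since one of them has fallen, all of them are of no effect. That brings down Section 1 as well. The remainder continues in force under Section 5. That leaves Section 2, Section 5, and Section 6 in effect.

2, 5, 6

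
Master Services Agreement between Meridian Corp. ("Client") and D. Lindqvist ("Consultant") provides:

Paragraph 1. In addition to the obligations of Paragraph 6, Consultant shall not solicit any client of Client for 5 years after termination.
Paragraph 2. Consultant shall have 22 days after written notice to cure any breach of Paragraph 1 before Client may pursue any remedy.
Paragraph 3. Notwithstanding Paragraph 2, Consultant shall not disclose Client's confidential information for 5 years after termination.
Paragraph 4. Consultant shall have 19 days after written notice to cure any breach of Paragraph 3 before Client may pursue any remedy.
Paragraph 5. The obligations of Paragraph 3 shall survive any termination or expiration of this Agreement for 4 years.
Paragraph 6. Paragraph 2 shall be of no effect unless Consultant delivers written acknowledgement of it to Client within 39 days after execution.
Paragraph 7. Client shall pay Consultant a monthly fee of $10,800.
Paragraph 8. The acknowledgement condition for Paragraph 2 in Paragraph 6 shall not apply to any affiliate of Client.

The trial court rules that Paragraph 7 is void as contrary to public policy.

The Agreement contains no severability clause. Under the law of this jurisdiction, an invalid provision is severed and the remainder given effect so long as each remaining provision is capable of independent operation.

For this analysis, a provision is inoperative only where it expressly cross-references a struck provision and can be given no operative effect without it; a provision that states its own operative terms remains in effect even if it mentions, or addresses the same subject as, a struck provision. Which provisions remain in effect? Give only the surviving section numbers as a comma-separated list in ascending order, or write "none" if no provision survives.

1, 2, 3, 4, 5, 6, 8

Paragraph 7 is struck. No other provision's operative terms depend on Paragraph 7. Under the stated default rule, only provisions that cannot operate independently fall away; the rest are enforced. That leaves Paragraph 1, Paragraph 2, Paragraph 3, Paragraph 4, Paragraph 5, Paragraph 6, and Paragraph 8 in effect.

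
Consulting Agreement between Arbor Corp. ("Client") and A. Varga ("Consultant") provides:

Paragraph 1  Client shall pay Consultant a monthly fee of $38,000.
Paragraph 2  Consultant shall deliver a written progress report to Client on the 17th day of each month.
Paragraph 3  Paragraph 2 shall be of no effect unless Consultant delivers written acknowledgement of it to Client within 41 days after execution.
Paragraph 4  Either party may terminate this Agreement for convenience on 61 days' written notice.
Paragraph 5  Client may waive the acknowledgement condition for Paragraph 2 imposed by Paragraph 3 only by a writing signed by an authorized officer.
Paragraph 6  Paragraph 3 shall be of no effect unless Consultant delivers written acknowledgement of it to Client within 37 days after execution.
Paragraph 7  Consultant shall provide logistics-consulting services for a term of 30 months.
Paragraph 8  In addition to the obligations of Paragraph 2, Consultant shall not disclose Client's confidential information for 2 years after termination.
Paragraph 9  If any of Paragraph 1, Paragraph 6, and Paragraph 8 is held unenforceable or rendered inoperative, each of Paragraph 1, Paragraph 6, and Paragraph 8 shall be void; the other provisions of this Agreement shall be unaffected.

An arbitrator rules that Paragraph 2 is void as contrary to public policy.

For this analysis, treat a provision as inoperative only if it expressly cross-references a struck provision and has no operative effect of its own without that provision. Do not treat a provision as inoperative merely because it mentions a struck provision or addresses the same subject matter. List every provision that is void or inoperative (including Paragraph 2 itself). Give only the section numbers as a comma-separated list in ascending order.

1, 2, 3, 5, 6, 8

Paragraph 2 is struck. Paragraph 3 has no operative effect of its own apart from Paragraph 2 and is therefore inoperative. Paragraph 5 operates only by reference to Paragraph 3, so it falls with Paragraph 3. Paragraph 6 merely fixes the acknowledgement condition for Paragraph 3; with Paragraph 3 gone it has nothing to operate on and falls away. Paragraph 9 declares Paragraph 1, Paragraph 6, and Paragraph 8 mutually dependent; since one of them has fallen, all of them are of no effect. That brings down Paragraph 1 and Paragraph 8 as well. The remainder continues in force under Paragraph 9. Paragraph 4, Paragraph 7, and Paragraph 9 remain in effect.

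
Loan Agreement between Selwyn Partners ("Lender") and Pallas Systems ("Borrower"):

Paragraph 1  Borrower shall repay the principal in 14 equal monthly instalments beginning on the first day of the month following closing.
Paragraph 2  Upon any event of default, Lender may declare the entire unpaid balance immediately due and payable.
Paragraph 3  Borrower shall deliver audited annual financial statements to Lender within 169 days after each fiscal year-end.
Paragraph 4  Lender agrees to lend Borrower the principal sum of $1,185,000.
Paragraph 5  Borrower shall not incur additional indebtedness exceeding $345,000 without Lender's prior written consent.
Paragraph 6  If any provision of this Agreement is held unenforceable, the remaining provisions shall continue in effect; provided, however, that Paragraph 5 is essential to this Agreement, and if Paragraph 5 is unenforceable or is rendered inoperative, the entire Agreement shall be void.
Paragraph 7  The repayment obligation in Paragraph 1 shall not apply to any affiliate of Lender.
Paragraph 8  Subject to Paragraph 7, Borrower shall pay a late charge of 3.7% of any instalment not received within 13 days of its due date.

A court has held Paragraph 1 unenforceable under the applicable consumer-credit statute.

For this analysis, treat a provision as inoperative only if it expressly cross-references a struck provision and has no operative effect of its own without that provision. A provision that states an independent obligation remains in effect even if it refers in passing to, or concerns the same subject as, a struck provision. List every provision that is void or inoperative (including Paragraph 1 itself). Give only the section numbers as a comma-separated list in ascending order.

1, 7

Paragraph 1 is struck. Paragraph 7 has no operative effect of its own apart from Paragraph 1 and is therefore inoperative. Paragraph 8 mentions Paragraph 7 but its own obligation stands independently of Paragraph 7, so Paragraph 8 is not affected. Paragraph 6 makes Paragraph 5 an essential term, but Paragraph 5 is unaffected, so the severability proviso in Paragraph 6 preserves the remaining provisions. That leaves Paragraph 2, Paragraph 3, Paragraph 4, Paragraph 5, Paragraph 6, and Paragraph 8 in effect.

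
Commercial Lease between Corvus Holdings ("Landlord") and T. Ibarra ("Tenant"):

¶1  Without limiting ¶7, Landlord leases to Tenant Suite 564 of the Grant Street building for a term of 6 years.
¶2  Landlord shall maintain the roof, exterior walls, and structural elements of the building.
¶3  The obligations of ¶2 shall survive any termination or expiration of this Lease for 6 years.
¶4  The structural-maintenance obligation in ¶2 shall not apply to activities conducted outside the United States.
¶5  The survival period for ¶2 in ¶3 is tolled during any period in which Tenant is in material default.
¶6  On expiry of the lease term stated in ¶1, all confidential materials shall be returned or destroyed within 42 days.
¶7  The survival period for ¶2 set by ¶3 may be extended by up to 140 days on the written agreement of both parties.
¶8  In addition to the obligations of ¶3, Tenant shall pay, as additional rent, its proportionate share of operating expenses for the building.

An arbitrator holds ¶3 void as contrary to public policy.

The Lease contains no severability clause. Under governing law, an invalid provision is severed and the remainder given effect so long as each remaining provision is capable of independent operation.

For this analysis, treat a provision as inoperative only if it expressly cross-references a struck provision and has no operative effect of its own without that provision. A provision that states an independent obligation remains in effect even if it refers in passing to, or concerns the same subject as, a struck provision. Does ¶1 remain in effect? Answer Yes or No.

Yes

¶3 is struck. ¶5 has no operative effect of its own apart from ¶3 and is therefore inoperative. ¶7 operates only by reference to ¶3, so it falls with ¶3. Although ¶8 refers to ¶3, its operative terms do not depend on ¶3, so it remains in effect. ¶1 mentions ¶7 but its own obligation stands independently of ¶7, so ¶1 is not affected. Under the stated default rule, only provisions that cannot operate independently fall away; the rest are enforced. The provisions still in force are ¶1, ¶2, ¶4, ¶6, and ¶8. ¶1 is among the surviving provisions, so the answer is yes.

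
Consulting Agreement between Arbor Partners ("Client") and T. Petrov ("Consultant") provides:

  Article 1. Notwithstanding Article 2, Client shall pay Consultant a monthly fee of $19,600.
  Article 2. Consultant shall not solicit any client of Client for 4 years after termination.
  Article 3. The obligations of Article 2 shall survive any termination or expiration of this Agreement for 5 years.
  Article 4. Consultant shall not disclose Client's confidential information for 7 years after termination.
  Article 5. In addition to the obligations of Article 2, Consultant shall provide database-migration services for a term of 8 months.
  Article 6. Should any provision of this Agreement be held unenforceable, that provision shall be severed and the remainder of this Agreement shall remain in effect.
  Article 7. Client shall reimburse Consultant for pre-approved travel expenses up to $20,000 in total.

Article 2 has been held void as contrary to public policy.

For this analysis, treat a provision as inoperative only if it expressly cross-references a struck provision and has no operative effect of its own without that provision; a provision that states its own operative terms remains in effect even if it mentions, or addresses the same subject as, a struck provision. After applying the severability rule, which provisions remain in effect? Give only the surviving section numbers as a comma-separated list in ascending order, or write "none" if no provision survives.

Article 2 is struck. The only function of Article 3 is the survival period for Article 2, so it cannot stand once Article 2 is removed. Article 1 mentions Article 2 but its own obligation stands independently of Article 2, so Article 1 is not affected. Article 5 mentions Article 2 but its own obligation stands independently of Article 2, so Article 5 is not affected. Under the severability clause in Article 6, the remaining provisions continue in force. Article 1, Article 4, Article 5, Article 6, and Article 7 remain in effect.

1, 4, 5, 6, 7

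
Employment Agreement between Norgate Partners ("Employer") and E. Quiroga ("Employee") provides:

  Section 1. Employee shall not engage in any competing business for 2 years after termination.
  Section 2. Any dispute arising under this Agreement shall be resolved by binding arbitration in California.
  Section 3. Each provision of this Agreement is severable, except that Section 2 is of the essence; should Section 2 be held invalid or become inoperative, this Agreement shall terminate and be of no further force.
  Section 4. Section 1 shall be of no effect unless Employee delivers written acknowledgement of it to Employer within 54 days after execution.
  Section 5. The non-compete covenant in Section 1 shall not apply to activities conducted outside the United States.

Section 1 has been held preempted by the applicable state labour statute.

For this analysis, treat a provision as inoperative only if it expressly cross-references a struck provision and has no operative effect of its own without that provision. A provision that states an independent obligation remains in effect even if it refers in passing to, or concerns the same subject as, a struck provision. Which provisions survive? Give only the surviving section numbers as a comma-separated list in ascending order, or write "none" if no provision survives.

Section 1 is struck. Section 4 operates only by reference to Section 1, so it falls with Section 1. The whole of Section 5 is the carve-out from the non-compete covenant, defined by reference to Section 1, so Section 5 cannot stand once Section 1 is removed. Section 3 makes Section 2 an essential term, but Section 2 is unaffected, so the severability proviso in Section 3 preserves the remaining provisions. That leaves Section 2 and Section 3 in effect.

2, 3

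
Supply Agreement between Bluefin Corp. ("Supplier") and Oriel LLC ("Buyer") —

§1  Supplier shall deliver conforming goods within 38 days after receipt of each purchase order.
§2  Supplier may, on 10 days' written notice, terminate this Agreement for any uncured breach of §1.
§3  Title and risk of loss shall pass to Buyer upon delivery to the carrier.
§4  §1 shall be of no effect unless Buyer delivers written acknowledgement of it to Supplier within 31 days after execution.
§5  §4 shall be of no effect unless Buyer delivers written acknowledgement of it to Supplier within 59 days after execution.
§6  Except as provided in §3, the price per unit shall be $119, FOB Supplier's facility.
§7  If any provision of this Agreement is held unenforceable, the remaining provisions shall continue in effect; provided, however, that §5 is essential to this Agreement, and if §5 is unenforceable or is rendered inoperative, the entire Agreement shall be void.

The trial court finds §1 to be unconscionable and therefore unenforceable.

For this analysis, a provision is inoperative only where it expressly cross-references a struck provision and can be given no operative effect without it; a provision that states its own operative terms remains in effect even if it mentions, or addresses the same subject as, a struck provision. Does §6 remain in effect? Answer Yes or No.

§1 is struck. §2 merely fixes the termination right for breach of §1; with §1 gone it has nothing to operate on and falls away. §4 merely fixes the acknowledgement condition for §1; with §1 gone it has nothing to operate on and falls away. The only function of §5 is the acknowledgement condition for §4, so it cannot stand once §4 is removed. §7 makes §5 an essential term, and §5 has been rendered inoperative by the cascade; under §7, the entire Agreement is therefore void. No provision of the Agreement survives. §6 is among the inoperative provisions, so the answer is no.

No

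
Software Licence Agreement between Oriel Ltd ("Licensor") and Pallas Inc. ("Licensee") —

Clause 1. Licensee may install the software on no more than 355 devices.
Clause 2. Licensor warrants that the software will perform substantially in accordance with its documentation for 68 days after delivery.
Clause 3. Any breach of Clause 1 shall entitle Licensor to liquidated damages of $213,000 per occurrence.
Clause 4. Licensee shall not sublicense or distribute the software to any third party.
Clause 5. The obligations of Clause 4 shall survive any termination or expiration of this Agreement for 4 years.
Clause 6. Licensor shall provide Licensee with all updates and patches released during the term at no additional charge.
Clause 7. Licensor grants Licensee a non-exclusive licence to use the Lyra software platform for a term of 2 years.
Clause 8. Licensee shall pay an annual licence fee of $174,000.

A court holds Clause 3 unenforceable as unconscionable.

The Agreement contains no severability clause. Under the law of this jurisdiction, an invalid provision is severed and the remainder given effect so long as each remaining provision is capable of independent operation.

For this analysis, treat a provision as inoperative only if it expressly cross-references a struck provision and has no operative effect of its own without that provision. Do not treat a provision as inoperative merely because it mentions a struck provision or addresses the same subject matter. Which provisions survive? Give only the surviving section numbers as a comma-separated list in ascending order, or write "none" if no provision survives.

1, 2, 4, 5, 6, 7, 8

Clause 3 is struck. No other provision's operative terms depend on Clause 3. Under the stated default rule, only provisions that cannot operate independently fall away; the rest are enforced. The provisions still in force are Clause 1, Clause 2, Clause 4, Clause 5, Clause 6, Clause 7, and Clause 8.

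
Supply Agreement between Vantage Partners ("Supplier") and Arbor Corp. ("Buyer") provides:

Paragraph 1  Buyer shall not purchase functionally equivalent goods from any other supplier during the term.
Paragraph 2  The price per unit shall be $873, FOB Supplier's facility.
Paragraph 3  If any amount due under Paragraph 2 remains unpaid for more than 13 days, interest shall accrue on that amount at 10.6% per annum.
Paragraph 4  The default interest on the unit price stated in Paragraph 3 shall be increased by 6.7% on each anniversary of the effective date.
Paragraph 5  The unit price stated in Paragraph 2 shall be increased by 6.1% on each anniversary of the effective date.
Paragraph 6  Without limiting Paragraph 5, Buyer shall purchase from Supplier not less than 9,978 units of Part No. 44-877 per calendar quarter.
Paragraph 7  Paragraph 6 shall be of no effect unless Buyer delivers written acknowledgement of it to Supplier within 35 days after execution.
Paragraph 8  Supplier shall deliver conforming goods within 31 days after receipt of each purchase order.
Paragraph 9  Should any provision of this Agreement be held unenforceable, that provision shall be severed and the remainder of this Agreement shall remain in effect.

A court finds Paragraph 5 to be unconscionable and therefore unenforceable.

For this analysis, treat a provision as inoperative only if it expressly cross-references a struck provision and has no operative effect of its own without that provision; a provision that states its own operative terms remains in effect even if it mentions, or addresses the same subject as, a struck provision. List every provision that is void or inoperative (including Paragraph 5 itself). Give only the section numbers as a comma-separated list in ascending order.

5

Paragraph 5 is struck. Paragraph 6 mentions Paragraph 5 but its own obligation stands independently of Paragraph 5, so Paragraph 6 is not affected. Nothing else in the Agreement is defined by reference to Paragraph 5. Under the severability clause in Paragraph 9, the remaining provisions continue in force. Paragraph 1, Paragraph 2, Paragraph 3, Paragraph 4, Paragraph 6, Paragraph 7, Paragraph 8, and Paragraph 9 remain in effect.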